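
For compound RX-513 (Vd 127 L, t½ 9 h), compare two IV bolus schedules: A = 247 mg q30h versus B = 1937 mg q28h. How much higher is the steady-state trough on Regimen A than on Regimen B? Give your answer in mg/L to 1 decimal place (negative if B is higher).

-1.8 mg/L

Regimen A: f = (1/2)^(30/9) ≈ 0.0992; Cmin,ss = (247/127)·f/(1−f) ≈ 0.214 mg/L.
Regimen B: f = (1/2)^(28/9) ≈ 0.1157; Cmin,ss = (1937/127)·f/(1−f) ≈ 1.996 mg/L.
Difference ≈ 0.214 − 1.996 ≈ -1.782 mg/L.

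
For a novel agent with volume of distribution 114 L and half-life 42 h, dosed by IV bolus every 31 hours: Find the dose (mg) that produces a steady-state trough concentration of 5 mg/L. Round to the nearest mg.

τ/t½ = 31/42 ≈ 0.7381, so f = (1/2)^(31/42) ≈ 0.599530.
Cmin,ss = (D/Vd)·f/(1−f), so D = Cmin,ss·Vd·(1−f)/f.
D = 5 × 114 × (1−f)/f ≈ 5 × 114 × 0.66797 ≈ 380.74 mg.

381 mg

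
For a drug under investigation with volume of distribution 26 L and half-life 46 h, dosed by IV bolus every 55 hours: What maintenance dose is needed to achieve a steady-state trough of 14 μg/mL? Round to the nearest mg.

470 mg

τ/t½ = 55/46 ≈ 1.1957, so f = (1/2)^(55/46) ≈ 0.436589.
Cmin,ss = (D/Vd)·f/(1−f), so D = Cmin,ss·Vd·(1−f)/f.
D = 14 × 26 × (1−f)/f ≈ 14 × 26 × 1.29048 ≈ 469.73 mg.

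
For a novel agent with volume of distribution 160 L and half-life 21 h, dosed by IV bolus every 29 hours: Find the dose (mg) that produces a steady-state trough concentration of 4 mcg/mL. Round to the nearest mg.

1027 mg

τ/t½ = 29/21 ≈ 1.381, so f = (1/2)^(29/21) ≈ 0.383965.
Cmin,ss = (D/Vd)·f/(1−f), so D = Cmin,ss·Vd·(1−f)/f.
D = 4 × 160 × (1−f)/f ≈ 4 × 160 × 1.60440 ≈ 1026.82 mg.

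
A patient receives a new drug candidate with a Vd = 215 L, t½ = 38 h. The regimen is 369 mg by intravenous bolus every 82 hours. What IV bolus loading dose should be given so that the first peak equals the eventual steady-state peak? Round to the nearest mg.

f = (1/2)^(82/38) ≈ 0.224083; accumulation ratio R = 1/(1−f) ≈ 1.28880.
Loading dose to hit Cmax,ss on first dose: D_load = D_maint·R ≈ 369 × 1.28880 ≈ 475.57 mg.

476 mg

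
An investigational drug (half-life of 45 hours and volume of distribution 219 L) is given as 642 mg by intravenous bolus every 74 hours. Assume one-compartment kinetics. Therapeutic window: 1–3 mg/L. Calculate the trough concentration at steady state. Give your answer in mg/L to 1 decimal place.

1.4 mg/L

τ/t½ = 74/45 ≈ 1.6444, so fraction remaining f = (1/2)^(74/45) ≈ 0.3199.
Accumulation ratio R = 1/(1 − f) ≈ 1/0.6801 ≈ 1.4704.
Each bolus raises the concentration by D/Vd = 642/219 ≈ 2.932 mg/L.
Cmax,ss = C₀/(1 − f) ≈ 2.932/0.6801 ≈ 4.311 mg/L.
Steady-state trough Cmin,ss = Cmax,ss·f ≈ 4.311 × 0.3199 ≈ 1.379 mg/L.
Trough 1.4 mg/L vs MEC 1 mg/L: adequate.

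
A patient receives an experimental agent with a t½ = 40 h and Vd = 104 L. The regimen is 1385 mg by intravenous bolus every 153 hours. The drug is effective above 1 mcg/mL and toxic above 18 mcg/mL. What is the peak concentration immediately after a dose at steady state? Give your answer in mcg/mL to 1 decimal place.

14.3 mcg/mL

τ/t½ = 153/40 ≈ 3.825, so fraction remaining f = (1/2)^(153/40) ≈ 0.0706.
Accumulation ratio R = 1/(1 − f) ≈ 1/0.9294 ≈ 1.0760.
Each bolus raises the concentration by D/Vd = 1385/104 ≈ 13.317 mcg/mL.
Cmax,ss = C₀/(1 − f) ≈ 13.317/0.9294 ≈ 14.329 mcg/mL.
Peak 14.3 mcg/mL vs MTC 18 mcg/mL: below toxic threshold.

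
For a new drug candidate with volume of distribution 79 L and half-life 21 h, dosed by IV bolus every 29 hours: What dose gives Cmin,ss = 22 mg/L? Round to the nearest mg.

2788 mg

τ/t½ = 29/21 ≈ 1.381, so f = (1/2)^(29/21) ≈ 0.383965.
Cmin,ss = (D/Vd)·f/(1−f), so D = Cmin,ss·Vd·(1−f)/f.
D = 22 × 79 × (1−f)/f ≈ 22 × 79 × 1.60440 ≈ 2788.45 mg.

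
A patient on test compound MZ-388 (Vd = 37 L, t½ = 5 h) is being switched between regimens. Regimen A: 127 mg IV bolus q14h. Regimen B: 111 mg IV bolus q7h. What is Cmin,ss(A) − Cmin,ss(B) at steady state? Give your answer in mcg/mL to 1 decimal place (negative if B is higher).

Regimen A: f = (1/2)^(14/5) ≈ 0.1436; Cmin,ss = (127/37)·f/(1−f) ≈ 0.576 mcg/mL.
Regimen B: f = (1/2)^(7/5) ≈ 0.3789; Cmin,ss = (111/37)·f/(1−f) ≈ 1.830 mcg/mL.
Difference ≈ 0.576 − 1.830 ≈ -1.254 mcg/mL.

-1.3 mcg/mL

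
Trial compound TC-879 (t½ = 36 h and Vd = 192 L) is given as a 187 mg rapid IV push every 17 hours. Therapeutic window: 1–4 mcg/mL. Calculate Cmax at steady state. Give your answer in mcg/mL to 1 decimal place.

Over one 17-h interval, 17/36 ≈ 0.47222 half-lives elapse, leaving f ≈ 0.7209 of each dose.
Accumulation ratio R = 1/(1 − f) ≈ 1/0.2791 ≈ 3.5829.
Each bolus raises the concentration by D/Vd = 187/192 ≈ 0.974 mcg/mL.
Steady-state peak Cmax,ss = C₀·R ≈ 0.974 × 3.5829 ≈ 3.490 mcg/mL.
Peak 3.5 mcg/mL vs MTC 4 mcg/mL: below toxic threshold.

3.5 mcg/mL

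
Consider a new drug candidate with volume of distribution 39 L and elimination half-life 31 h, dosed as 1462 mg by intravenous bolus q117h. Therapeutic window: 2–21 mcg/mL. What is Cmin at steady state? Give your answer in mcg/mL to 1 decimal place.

3.0 mcg/mL

Over one 117-h interval, 117/31 ≈ 3.7742 half-lives elapse, leaving f ≈ 0.0731 of each dose.
At steady state, accumulation factor R = 1/(1 − e^(−kτ)) ≈ 1.0789.
Each bolus raises the concentration by D/Vd = 1462/39 ≈ 37.487 mcg/mL.
Steady-state peak Cmax,ss = C₀·R ≈ 37.487 × 1.0789 ≈ 40.445 mcg/mL.
Steady-state trough Cmin,ss = Cmax,ss·f ≈ 40.445 × 0.0731 ≈ 2.957 mcg/mL.
Trough 3.0 mcg/mL vs MEC 2 mcg/mL: adequate.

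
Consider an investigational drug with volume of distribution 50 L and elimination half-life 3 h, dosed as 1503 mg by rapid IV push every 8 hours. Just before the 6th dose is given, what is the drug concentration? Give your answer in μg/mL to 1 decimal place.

f = (1/2)^(τ/t½) = (1/2)^(8/3) ≈ 0.1575.
C₀ = D/Vd = 1503/50 ≈ 30.060 μg/mL.
Before the 6th dose, 5 doses have been given. Superposition: Cmin = C₀·(f + f² + … + f^5).
≈ 30.060 × (0.1575 + 0.0248 + 0.0039 + 0.0006 + 0.0001) ≈ 30.060 × 0.1869 ≈ 5.618 μg/mL.

5.6 μg/mL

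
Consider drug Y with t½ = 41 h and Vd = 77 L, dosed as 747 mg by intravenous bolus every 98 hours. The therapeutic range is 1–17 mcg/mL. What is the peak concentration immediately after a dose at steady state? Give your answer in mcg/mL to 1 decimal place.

12.0 mcg/mL

Over one 98-h interval, 98/41 ≈ 2.3902 half-lives elapse, leaving f ≈ 0.1908 of each dose.
Accumulation ratio R = 1/(1 − f) ≈ 1/0.8092 ≈ 1.2358.
Single-dose peak C₀ = D/Vd = 747/77 ≈ 9.701 mcg/mL.
Cmax,ss = C₀/(1 − f) ≈ 9.701/0.8092 ≈ 11.988 mcg/mL.
Peak 12.0 mcg/mL vs MTC 17 mcg/mL: below toxic threshold.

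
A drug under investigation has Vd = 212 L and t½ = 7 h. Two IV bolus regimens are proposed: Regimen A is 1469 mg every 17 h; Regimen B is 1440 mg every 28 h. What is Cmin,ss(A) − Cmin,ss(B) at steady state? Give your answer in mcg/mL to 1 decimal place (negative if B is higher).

Regimen A: f = (1/2)^(17/7) ≈ 0.1857; Cmin,ss = (1469/212)·f/(1−f) ≈ 1.580 mcg/mL.
Regimen B: f = (1/2)^(28/7) ≈ 0.0625; Cmin,ss = (1440/212)·f/(1−f) ≈ 0.453 mcg/mL.
Difference ≈ 1.580 − 0.453 ≈ 1.127 mcg/mL.

1.1 mcg/mL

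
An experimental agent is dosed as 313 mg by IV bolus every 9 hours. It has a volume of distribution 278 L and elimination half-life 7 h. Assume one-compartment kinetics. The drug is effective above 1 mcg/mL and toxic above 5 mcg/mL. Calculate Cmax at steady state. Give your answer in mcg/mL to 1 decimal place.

τ/t½ = 9/7 ≈ 1.2857, so fraction remaining f = (1/2)^(9/7) ≈ 0.4102.
Accumulation ratio R = 1/(1 − f) ≈ 1/0.5898 ≈ 1.6955.
Single-dose peak C₀ = D/Vd = 313/278 ≈ 1.126 mcg/mL.
Steady-state peak Cmax,ss = C₀·R ≈ 1.126 × 1.6955 ≈ 1.909 mcg/mL.
Peak 1.9 mcg/mL vs MTC 5 mcg/mL: below toxic threshold.

1.9 mcg/mL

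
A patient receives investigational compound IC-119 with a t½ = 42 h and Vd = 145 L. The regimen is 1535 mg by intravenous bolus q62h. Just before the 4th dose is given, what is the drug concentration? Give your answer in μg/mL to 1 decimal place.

5.7 μg/mL

f = (1/2)^(τ/t½) = (1/2)^(62/42) ≈ 0.3594.
C₀ = D/Vd = 1535/145 ≈ 10.586 μg/mL.
Before the 4th dose, 3 doses have been given. Superposition: Cmin = C₀·(f + f² + … + f^3).
≈ 10.586 × (0.3594 + 0.1292 + 0.0464) ≈ 10.586 × 0.5350 ≈ 5.664 μg/mL.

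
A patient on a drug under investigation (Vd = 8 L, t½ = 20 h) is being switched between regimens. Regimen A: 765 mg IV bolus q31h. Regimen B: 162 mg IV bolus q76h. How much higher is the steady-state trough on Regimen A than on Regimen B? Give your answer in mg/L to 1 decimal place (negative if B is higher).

Regimen A: f = (1/2)^(31/20) ≈ 0.3415; Cmin,ss = (765/8)·f/(1−f) ≈ 49.591 mg/L.
Regimen B: f = (1/2)^(76/20) ≈ 0.0718; Cmin,ss = (162/8)·f/(1−f) ≈ 1.566 mg/L.
Difference ≈ 49.591 − 1.566 ≈ 48.025 mg/L.

48.0 mg/L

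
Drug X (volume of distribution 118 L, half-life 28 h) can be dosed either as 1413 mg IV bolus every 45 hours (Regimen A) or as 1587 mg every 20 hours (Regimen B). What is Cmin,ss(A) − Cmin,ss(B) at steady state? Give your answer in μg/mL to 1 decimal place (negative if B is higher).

Regimen A: f = (1/2)^(45/28) ≈ 0.3282; Cmin,ss = (1413/118)·f/(1−f) ≈ 5.850 μg/mL.
Regimen B: f = (1/2)^(20/28) ≈ 0.6095; Cmin,ss = (1587/118)·f/(1−f) ≈ 20.992 μg/mL.
Difference ≈ 5.850 − 20.992 ≈ -15.142 μg/mL.

-15.1 μg/mL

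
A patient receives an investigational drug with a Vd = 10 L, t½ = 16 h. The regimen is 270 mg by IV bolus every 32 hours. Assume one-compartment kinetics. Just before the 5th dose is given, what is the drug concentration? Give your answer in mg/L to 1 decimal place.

9.0 mg/L

f = (1/2)^(τ/t½) = (1/2)^(32/16) ≈ 0.2500.
C₀ = D/Vd = 270/10 ≈ 27.000 mg/L.
Before the 5th dose, 4 doses have been given. Superposition: Cmin = C₀·(f + f² + … + f^4).
≈ 27.000 × (0.2500 + 0.0625 + 0.0156 + 0.0039) ≈ 27.000 × 0.3320 ≈ 8.964 mg/L.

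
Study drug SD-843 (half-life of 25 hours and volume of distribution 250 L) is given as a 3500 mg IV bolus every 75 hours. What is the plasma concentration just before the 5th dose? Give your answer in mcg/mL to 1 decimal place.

2.0 mcg/mL

f = (1/2)^(τ/t½) = (1/2)^(75/25) ≈ 0.1250.
C₀ = D/Vd = 3500/250 ≈ 14.000 mcg/mL.
Before the 5th dose, 4 doses have been given. Superposition: Cmin = C₀·(f + f² + … + f^4).
≈ 14.000 × (0.1250 + 0.0156 + 0.0020 + 0.0002) ≈ 14.000 × 0.1428 ≈ 1.999 mcg/mL.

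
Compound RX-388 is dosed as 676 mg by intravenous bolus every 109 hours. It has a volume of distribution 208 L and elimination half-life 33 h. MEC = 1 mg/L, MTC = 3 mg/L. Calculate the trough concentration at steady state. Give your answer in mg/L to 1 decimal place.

0.4 mg/L

τ/t½ = 109/33 ≈ 3.303, so fraction remaining f = (1/2)^(109/33) ≈ 0.1013.
Single-dose peak C₀ = D/Vd = 676/208 ≈ 3.250 mg/L.
Steady-state trough Cmin,ss = C₀·f/(1−f) ≈ 3.250 × 0.1013/0.8987 ≈ 0.366 mg/L.
Trough 0.4 mg/L vs MEC 1 mg/L: subtherapeutic.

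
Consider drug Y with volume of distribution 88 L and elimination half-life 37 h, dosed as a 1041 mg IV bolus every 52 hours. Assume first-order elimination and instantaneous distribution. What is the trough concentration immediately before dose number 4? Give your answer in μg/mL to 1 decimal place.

6.8 μg/mL

f = (1/2)^(τ/t½) = (1/2)^(52/37) ≈ 0.3775.
C₀ = D/Vd = 1041/88 ≈ 11.830 μg/mL.
Before the 4th dose, 3 doses have been given. Superposition: Cmin = C₀·(f + f² + … + f^3).
≈ 11.830 × (0.3775 + 0.1425 + 0.0538) ≈ 11.830 × 0.5738 ≈ 6.788 μg/mL.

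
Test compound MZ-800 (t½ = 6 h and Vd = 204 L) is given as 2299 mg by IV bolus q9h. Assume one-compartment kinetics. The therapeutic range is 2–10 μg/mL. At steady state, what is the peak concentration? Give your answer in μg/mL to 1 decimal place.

Over one 9-h interval, 9/6 ≈ 1.5 half-lives elapse, leaving f ≈ 0.3536 of each dose.
At steady state, accumulation factor R = 1/(1 − e^(−kτ)) ≈ 1.5470.
Single-dose peak C₀ = D/Vd = 2299/204 ≈ 11.270 μg/mL.
Cmax,ss = C₀/(1 − f) ≈ 11.270/0.6464 ≈ 17.435 μg/mL.
Peak 17.4 μg/mL vs MTC 10 μg/mL: exceeds toxic threshold.

17.4 μg/mL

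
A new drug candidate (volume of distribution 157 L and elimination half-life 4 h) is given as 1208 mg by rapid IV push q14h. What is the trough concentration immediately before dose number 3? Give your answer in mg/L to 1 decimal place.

f = (1/2)^(τ/t½) = (1/2)^(14/4) ≈ 0.0884.
C₀ = D/Vd = 1208/157 ≈ 7.694 mg/L.
Before the 3rd dose, 2 doses have been given. Superposition: Cmin = C₀·(f + f²).
≈ 7.694 × (0.0884 + 0.0078) ≈ 7.694 × 0.0962 ≈ 0.740 mg/L.

0.7 mg/L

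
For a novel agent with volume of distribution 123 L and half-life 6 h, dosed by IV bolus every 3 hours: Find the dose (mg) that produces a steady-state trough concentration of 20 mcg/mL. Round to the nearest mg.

τ/t½ = 3/6 ≈ 0.5, so f = (1/2)^(3/6) ≈ 0.707107.
Cmin,ss = (D/Vd)·f/(1−f), so D = Cmin,ss·Vd·(1−f)/f.
D = 20 × 123 × (1−f)/f ≈ 20 × 123 × 0.41421 ≈ 1018.96 mg.

1019 mg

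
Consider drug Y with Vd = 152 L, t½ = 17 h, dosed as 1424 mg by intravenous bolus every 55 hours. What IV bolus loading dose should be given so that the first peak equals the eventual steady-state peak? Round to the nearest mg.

1593 mg

f = (1/2)^(55/17) ≈ 0.106189; accumulation ratio R = 1/(1−f) ≈ 1.11880.
Loading dose to hit Cmax,ss on first dose: D_load = D_maint·R ≈ 1424 × 1.11880 ≈ 1593.17 mg.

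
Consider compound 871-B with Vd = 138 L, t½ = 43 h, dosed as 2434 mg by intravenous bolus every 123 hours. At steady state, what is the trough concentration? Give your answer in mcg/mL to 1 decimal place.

Over one 123-h interval, 123/43 ≈ 2.8605 half-lives elapse, leaving f ≈ 0.1377 of each dose.
Single-dose peak C₀ = D/Vd = 2434/138 ≈ 17.638 mcg/mL.
Steady-state trough Cmin,ss = C₀·f/(1−f) ≈ 17.638 × 0.1377/0.8623 ≈ 2.817 mcg/mL.

2.8 mcg/mL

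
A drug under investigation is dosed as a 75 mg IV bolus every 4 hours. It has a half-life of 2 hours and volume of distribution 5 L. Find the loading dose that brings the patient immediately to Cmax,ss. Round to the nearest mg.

f = (1/2)^(4/2) ≈ 0.250000; accumulation ratio R = 1/(1−f) ≈ 1.33333.
Loading dose to hit Cmax,ss on first dose: D_load = D_maint·R ≈ 75 × 1.33333 ≈ 100.00 mg.

100 mg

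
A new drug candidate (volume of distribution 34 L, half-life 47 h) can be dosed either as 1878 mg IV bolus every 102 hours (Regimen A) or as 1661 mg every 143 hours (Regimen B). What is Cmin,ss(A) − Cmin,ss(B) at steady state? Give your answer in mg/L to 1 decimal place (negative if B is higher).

Regimen A: f = (1/2)^(102/47) ≈ 0.2222; Cmin,ss = (1878/34)·f/(1−f) ≈ 15.779 mg/L.
Regimen B: f = (1/2)^(143/47) ≈ 0.1214; Cmin,ss = (1661/34)·f/(1−f) ≈ 6.750 mg/L.
Difference ≈ 15.779 − 6.750 ≈ 9.029 mg/L.

9.0 mg/L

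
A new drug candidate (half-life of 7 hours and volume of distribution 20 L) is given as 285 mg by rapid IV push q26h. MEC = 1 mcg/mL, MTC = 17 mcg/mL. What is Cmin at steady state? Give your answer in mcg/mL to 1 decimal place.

Over one 26-h interval, 26/7 ≈ 3.7143 half-lives elapse, leaving f ≈ 0.0762 of each dose.
Accumulation ratio R = 1/(1 − f) ≈ 1/0.9238 ≈ 1.0825.
Single-dose peak C₀ = D/Vd = 285/20 ≈ 14.250 mcg/mL.
Cmax,ss = C₀/(1 − f) ≈ 14.250/0.9238 ≈ 15.425 mcg/mL.
One interval later, Cmin,ss = Cmax,ss·e^(−kτ) ≈ 15.425 × 0.0762 ≈ 1.175 mcg/mL.
Trough 1.2 mcg/mL vs MEC 1 mcg/mL: adequate.

1.2 mcg/mL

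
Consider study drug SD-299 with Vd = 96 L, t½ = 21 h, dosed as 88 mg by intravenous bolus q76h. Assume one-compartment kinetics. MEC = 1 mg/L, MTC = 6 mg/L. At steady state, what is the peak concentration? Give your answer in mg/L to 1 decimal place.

1.0 mg/L

Over one 76-h interval, 76/21 ≈ 3.619 half-lives elapse, leaving f ≈ 0.0814 of each dose.
Accumulation ratio R = 1/(1 − f) ≈ 1/0.9186 ≈ 1.0886.
Single-dose peak C₀ = D/Vd = 88/96 ≈ 0.917 mg/L.
Steady-state peak Cmax,ss = C₀·R ≈ 0.917 × 1.0886 ≈ 0.998 mg/L.
Peak 1.0 mg/L vs MTC 6 mg/L: below toxic threshold.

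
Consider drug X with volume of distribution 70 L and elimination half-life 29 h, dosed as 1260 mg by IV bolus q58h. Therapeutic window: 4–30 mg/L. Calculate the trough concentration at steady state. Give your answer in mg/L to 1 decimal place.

The dosing interval is 2 half-lives, so f = 2^(−2) = 0.25.
At steady state, R = 1/(1 − 0.25) = 4/3.
Single-dose peak C₀ = D/Vd = 1260/70 = 18 mg/L.
Steady-state peak Cmax,ss = C₀·R = 18 × 4/3 ≈ 24.000 mg/L.
Steady-state trough Cmin,ss = Cmax,ss·f ≈ 24.000 × 0.25 ≈ 6.000 mg/L.
Trough 6.0 mg/L vs MEC 4 mg/L: adequate.

6.0 mg/L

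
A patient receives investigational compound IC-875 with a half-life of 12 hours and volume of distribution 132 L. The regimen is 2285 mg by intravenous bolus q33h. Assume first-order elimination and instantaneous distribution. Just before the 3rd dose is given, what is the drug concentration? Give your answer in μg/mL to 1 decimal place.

3.0 μg/mL

f = (1/2)^(τ/t½) = (1/2)^(33/12) ≈ 0.1487.
C₀ = D/Vd = 2285/132 ≈ 17.311 μg/mL.
Before the 3rd dose, 2 doses have been given. Superposition: Cmin = C₀·(f + f²).
≈ 17.311 × (0.1487 + 0.0221) ≈ 17.311 × 0.1708 ≈ 2.957 μg/mL.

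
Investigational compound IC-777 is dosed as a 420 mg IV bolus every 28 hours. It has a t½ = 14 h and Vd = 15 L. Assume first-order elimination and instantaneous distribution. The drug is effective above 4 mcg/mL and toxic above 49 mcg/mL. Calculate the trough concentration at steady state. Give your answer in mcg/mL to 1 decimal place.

τ = 28 h = 2 half-lives, so f = (1/2)^2 = 0.25.
At steady state, R = 1/(1 − 0.25) = 4/3.
Single-dose peak C₀ = D/Vd = 420/15 = 28 mcg/mL.
Steady-state peak Cmax,ss = C₀·R = 28 × 4/3 ≈ 37.333 mcg/mL.
Steady-state trough Cmin,ss = Cmax,ss·f ≈ 37.333 × 0.25 ≈ 9.333 mcg/mL.
Trough 9.3 mcg/mL vs MEC 4 mcg/mL: adequate.

9.3 mcg/mL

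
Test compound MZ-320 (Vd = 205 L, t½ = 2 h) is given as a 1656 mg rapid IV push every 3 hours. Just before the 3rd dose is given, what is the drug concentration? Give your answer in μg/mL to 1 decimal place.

f = (1/2)^(τ/t½) = (1/2)^(3/2) ≈ 0.3536.
C₀ = D/Vd = 1656/205 ≈ 8.078 μg/mL.
Before the 3rd dose, 2 doses have been given. Superposition: Cmin = C₀·(f + f²).
≈ 8.078 × (0.3536 + 0.1250) ≈ 8.078 × 0.4786 ≈ 3.866 μg/mL.

3.9 μg/mL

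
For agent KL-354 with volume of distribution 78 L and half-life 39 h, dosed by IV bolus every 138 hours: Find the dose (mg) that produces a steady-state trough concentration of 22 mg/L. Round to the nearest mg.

18223 mg

τ/t½ = 138/39 ≈ 3.5385, so f = (1/2)^(138/39) ≈ 0.086063.
Cmin,ss = (D/Vd)·f/(1−f), so D = Cmin,ss·Vd·(1−f)/f.
D = 22 × 78 × (1−f)/f ≈ 22 × 78 × 10.61940 ≈ 18222.89 mg.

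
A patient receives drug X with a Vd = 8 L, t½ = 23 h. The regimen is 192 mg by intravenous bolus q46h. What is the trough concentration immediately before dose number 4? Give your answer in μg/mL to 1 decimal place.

f = (1/2)^(τ/t½) = (1/2)^(46/23) ≈ 0.2500.
C₀ = D/Vd = 192/8 ≈ 24.000 μg/mL.
Before the 4th dose, 3 doses have been given. Superposition: Cmin = C₀·(f + f² + … + f^3).
≈ 24.000 × (0.2500 + 0.0625 + 0.0156) ≈ 24.000 × 0.3281 ≈ 7.874 μg/mL.

7.9 μg/mL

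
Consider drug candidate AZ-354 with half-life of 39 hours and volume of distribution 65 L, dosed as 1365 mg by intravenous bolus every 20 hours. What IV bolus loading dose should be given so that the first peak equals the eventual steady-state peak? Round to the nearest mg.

f = (1/2)^(20/39) ≈ 0.700851; accumulation ratio R = 1/(1−f) ≈ 3.34282.
Loading dose to hit Cmax,ss on first dose: D_load = D_maint·R ≈ 1365 × 3.34282 ≈ 4562.95 mg.

4563 mg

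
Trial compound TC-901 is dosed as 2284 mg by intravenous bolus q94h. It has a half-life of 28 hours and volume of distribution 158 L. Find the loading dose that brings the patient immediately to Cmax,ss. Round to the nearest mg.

2531 mg

f = (1/2)^(94/28) ≈ 0.097589; accumulation ratio R = 1/(1−f) ≈ 1.10814.
Loading dose to hit Cmax,ss on first dose: D_load = D_maint·R ≈ 2284 × 1.10814 ≈ 2530.99 mg.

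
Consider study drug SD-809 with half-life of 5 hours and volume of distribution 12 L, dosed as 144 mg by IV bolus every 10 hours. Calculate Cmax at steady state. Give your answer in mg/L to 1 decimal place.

τ = 10 h = 2 half-lives, so f = (1/2)^2 = 0.25.
Accumulation ratio R = 1/(1 − f) = 1/0.75 = 4/3.
Single-dose peak C₀ = D/Vd = 144/12 = 12 mg/L.
Steady-state peak Cmax,ss = C₀·R = 12 × 4/3 ≈ 16.000 mg/L.

16.0 mg/L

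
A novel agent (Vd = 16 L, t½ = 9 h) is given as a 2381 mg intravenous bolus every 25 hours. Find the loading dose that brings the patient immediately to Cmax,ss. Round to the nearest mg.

2787 mg

f = (1/2)^(25/9) ≈ 0.145816; accumulation ratio R = 1/(1−f) ≈ 1.17071.
Loading dose to hit Cmax,ss on first dose: D_load = D_maint·R ≈ 2381 × 1.17071 ≈ 2787.46 mg.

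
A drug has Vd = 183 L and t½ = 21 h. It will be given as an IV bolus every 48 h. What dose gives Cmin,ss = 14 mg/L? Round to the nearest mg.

9930 mg

τ/t½ = 48/21 ≈ 2.2857, so f = (1/2)^(48/21) ≈ 0.205084.
Cmin,ss = (D/Vd)·f/(1−f), so D = Cmin,ss·Vd·(1−f)/f.
D = 14 × 183 × (1−f)/f ≈ 14 × 183 × 3.87605 ≈ 9930.44 mg.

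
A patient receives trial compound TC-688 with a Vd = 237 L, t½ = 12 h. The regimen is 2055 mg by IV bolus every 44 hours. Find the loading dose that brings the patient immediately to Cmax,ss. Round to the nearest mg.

f = (1/2)^(44/12) ≈ 0.078745; accumulation ratio R = 1/(1−f) ≈ 1.08548.
Loading dose to hit Cmax,ss on first dose: D_load = D_maint·R ≈ 2055 × 1.08548 ≈ 2230.66 mg.

2231 mg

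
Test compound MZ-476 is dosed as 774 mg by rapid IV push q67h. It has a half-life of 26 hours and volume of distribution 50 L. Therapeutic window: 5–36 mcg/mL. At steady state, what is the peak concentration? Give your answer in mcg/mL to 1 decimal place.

τ/t½ = 67/26 ≈ 2.5769, so fraction remaining f = (1/2)^(67/26) ≈ 0.1676.
Accumulation ratio R = 1/(1 − f) ≈ 1/0.8324 ≈ 1.2013.
Each bolus raises the concentration by D/Vd = 774/50 ≈ 15.480 mcg/mL.
Steady-state peak Cmax,ss = C₀·R ≈ 15.480 × 1.2013 ≈ 18.596 mcg/mL.
Peak 18.6 mcg/mL vs MTC 36 mcg/mL: below toxic threshold.

18.6 mcg/mL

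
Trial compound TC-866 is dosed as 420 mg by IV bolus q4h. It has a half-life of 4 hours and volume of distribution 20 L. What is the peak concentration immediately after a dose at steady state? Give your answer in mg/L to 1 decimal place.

The dosing interval is 1 half-life, so f = 2^(−1) = 0.5.
At steady state, R = 1/(1 − 0.5) = 2/1.
Single-dose peak C₀ = D/Vd = 420/20 = 21 mg/L.
Steady-state peak Cmax,ss = C₀·R = 21 × 2/1 ≈ 42.000 mg/L.

42.0 mg/L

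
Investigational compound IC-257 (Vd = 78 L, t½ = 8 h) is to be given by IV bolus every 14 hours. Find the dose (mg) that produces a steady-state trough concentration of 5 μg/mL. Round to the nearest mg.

τ/t½ = 14/8 ≈ 1.75, so f = (1/2)^(14/8) ≈ 0.297302.
Cmin,ss = (D/Vd)·f/(1−f), so D = Cmin,ss·Vd·(1−f)/f.
D = 5 × 78 × (1−f)/f ≈ 5 × 78 × 2.36358 ≈ 921.80 mg.

922 mg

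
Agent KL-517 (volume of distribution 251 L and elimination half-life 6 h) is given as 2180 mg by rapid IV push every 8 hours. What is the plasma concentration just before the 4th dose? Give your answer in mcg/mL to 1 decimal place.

f = (1/2)^(τ/t½) = (1/2)^(8/6) ≈ 0.3969.
C₀ = D/Vd = 2180/251 ≈ 8.685 mcg/mL.
Before the 4th dose, 3 doses have been given. Superposition: Cmin = C₀·(f + f² + … + f^3).
≈ 8.685 × (0.3969 + 0.1575 + 0.0625) ≈ 8.685 × 0.6169 ≈ 5.358 mcg/mL.

5.4 mcg/mL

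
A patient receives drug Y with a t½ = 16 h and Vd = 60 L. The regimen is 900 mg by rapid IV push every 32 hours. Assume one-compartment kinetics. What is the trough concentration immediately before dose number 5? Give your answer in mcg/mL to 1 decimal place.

f = (1/2)^(τ/t½) = (1/2)^(32/16) ≈ 0.2500.
C₀ = D/Vd = 900/60 ≈ 15.000 mcg/mL.
Before the 5th dose, 4 doses have been given. Superposition: Cmin = C₀·(f + f² + … + f^4).
≈ 15.000 × (0.2500 + 0.0625 + 0.0156 + 0.0039) ≈ 15.000 × 0.3320 ≈ 4.980 mcg/mL.

5.0 mcg/mL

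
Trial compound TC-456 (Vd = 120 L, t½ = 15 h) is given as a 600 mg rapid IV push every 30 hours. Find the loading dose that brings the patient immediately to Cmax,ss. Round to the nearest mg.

f = (1/2)^(30/15) ≈ 0.250000; accumulation ratio R = 1/(1−f) ≈ 1.33333.
Loading dose to hit Cmax,ss on first dose: D_load = D_maint·R ≈ 600 × 1.33333 ≈ 800.00 mg.

800 mg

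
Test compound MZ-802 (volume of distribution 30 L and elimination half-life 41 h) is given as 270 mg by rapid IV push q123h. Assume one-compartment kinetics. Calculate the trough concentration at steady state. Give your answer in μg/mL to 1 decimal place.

τ = 123 h = 3 half-lives, so f = (1/2)^3 = 0.125.
At steady state, R = 1/(1 − 0.125) = 8/7.
Single-dose peak C₀ = D/Vd = 270/30 = 9 μg/mL.
Steady-state peak Cmax,ss = C₀·R = 9 × 8/7 ≈ 10.286 μg/mL.
Steady-state trough Cmin,ss = Cmax,ss·f ≈ 10.286 × 0.125 ≈ 1.286 μg/mL.

1.3 μg/mL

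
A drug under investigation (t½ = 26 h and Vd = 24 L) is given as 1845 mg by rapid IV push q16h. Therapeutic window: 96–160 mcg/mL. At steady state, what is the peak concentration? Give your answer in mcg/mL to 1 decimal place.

221.4 mcg/mL

Over one 16-h interval, 16/26 ≈ 0.61538 half-lives elapse, leaving f ≈ 0.6528 of each dose.
Accumulation ratio R = 1/(1 − f) ≈ 1/0.3472 ≈ 2.8802.
Single-dose peak C₀ = D/Vd = 1845/24 ≈ 76.875 mcg/mL.
Steady-state peak Cmax,ss = C₀·R ≈ 76.875 × 2.8802 ≈ 221.415 mcg/mL.
Peak 221.4 mcg/mL vs MTC 160 mcg/mL: exceeds toxic threshold.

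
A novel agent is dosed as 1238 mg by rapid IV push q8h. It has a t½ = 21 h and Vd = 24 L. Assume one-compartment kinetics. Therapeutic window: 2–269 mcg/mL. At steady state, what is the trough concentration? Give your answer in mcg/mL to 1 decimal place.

Over one 8-h interval, 8/21 ≈ 0.38095 half-lives elapse, leaving f ≈ 0.7679 of each dose.
Single-dose peak C₀ = D/Vd = 1238/24 ≈ 51.583 mcg/mL.
Steady-state trough Cmin,ss = C₀·f/(1−f) ≈ 51.583 × 0.7679/0.2321 ≈ 170.662 mcg/mL.
Trough 170.7 mcg/mL vs MEC 2 mcg/mL: adequate.

170.7 mcg/mL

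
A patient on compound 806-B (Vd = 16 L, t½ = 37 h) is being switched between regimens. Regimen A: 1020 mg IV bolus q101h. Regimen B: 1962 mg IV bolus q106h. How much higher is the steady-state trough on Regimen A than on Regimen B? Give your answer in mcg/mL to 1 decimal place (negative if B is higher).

Regimen A: f = (1/2)^(101/37) ≈ 0.1508; Cmin,ss = (1020/16)·f/(1−f) ≈ 11.321 mcg/mL.
Regimen B: f = (1/2)^(106/37) ≈ 0.1373; Cmin,ss = (1962/16)·f/(1−f) ≈ 19.516 mcg/mL.
Difference ≈ 11.321 − 19.516 ≈ -8.195 mcg/mL.

-8.2 mcg/mL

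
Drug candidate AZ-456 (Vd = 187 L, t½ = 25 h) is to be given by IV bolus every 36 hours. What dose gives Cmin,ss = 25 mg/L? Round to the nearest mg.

8009 mg

τ/t½ = 36/25 ≈ 1.44, so f = (1/2)^(36/25) ≈ 0.368567.
Cmin,ss = (D/Vd)·f/(1−f), so D = Cmin,ss·Vd·(1−f)/f.
D = 25 × 187 × (1−f)/f ≈ 25 × 187 × 1.71321 ≈ 8009.26 mg.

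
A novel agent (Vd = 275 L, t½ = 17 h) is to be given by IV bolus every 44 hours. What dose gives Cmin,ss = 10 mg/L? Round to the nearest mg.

τ/t½ = 44/17 ≈ 2.5882, so f = (1/2)^(44/17) ≈ 0.166289.
Cmin,ss = (D/Vd)·f/(1−f), so D = Cmin,ss·Vd·(1−f)/f.
D = 10 × 275 × (1−f)/f ≈ 10 × 275 × 5.01363 ≈ 13787.48 mg.

13787 mg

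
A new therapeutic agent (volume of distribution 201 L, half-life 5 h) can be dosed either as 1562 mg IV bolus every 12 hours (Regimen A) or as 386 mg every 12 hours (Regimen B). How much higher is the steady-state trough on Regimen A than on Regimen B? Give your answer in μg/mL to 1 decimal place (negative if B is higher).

1.4 μg/mL

Regimen A: f = (1/2)^(12/5) ≈ 0.1895; Cmin,ss = (1562/201)·f/(1−f) ≈ 1.817 μg/mL.
Regimen B: f = (1/2)^(12/5) ≈ 0.1895; Cmin,ss = (386/201)·f/(1−f) ≈ 0.449 μg/mL.
Difference ≈ 1.817 − 0.449 ≈ 1.368 μg/mL.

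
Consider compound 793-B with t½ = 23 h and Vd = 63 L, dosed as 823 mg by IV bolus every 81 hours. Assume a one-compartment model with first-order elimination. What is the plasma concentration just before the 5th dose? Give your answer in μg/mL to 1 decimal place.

1.2 μg/mL

f = (1/2)^(τ/t½) = (1/2)^(81/23) ≈ 0.0871.
C₀ = D/Vd = 823/63 ≈ 13.063 μg/mL.
Before the 5th dose, 4 doses have been given. Superposition: Cmin = C₀·(f + f² + … + f^4).
≈ 13.063 × (0.0871 + 0.0076 + 0.0007 + 0.0001) ≈ 13.063 × 0.0955 ≈ 1.248 μg/mL.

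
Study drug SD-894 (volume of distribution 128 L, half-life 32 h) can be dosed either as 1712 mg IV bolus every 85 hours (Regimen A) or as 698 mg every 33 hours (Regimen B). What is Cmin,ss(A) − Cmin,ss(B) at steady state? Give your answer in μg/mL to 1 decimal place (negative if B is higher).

Regimen A: f = (1/2)^(85/32) ≈ 0.1586; Cmin,ss = (1712/128)·f/(1−f) ≈ 2.521 μg/mL.
Regimen B: f = (1/2)^(33/32) ≈ 0.4893; Cmin,ss = (698/128)·f/(1−f) ≈ 5.225 μg/mL.
Difference ≈ 2.521 − 5.225 ≈ -2.704 μg/mL.

-2.7 μg/mL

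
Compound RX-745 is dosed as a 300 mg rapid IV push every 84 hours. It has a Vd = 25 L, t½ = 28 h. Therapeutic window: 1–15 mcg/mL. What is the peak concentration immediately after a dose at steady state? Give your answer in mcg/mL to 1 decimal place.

The dosing interval is 3 half-lives, so f = 2^(−3) = 0.125.
At steady state, R = 1/(1 − 0.125) = 8/7.
Single-dose peak C₀ = D/Vd = 300/25 = 12 mcg/mL.
Steady-state peak Cmax,ss = C₀·R = 12 × 8/7 ≈ 13.714 mcg/mL.
Peak 13.7 mcg/mL vs MTC 15 mcg/mL: below toxic threshold.

13.7 mcg/mL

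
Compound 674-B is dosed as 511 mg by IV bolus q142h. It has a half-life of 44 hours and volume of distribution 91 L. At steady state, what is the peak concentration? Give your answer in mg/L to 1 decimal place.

6.3 mg/L

τ/t½ = 142/44 ≈ 3.2273, so fraction remaining f = (1/2)^(142/44) ≈ 0.1068.
At steady state, accumulation factor R = 1/(1 − e^(−kτ)) ≈ 1.1196.
Single-dose peak C₀ = D/Vd = 511/91 ≈ 5.615 mg/L.
Cmax,ss = C₀/(1 − f) ≈ 5.615/0.8932 ≈ 6.286 mg/L.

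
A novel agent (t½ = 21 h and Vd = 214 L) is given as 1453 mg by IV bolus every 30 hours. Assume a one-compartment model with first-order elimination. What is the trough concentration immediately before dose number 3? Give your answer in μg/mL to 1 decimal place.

f = (1/2)^(τ/t½) = (1/2)^(30/21) ≈ 0.3715.
C₀ = D/Vd = 1453/214 ≈ 6.790 μg/mL.
Before the 3rd dose, 2 doses have been given. Superposition: Cmin = C₀·(f + f²).
≈ 6.790 × (0.3715 + 0.1380) ≈ 6.790 × 0.5095 ≈ 3.460 μg/mL.

3.5 μg/mL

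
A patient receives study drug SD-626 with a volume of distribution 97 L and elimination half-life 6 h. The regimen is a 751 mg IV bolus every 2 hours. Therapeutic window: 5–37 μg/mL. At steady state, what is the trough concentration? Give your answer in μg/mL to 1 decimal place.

Over one 2-h interval, 2/6 ≈ 0.33333 half-lives elapse, leaving f ≈ 0.7937 of each dose.
Single-dose peak C₀ = D/Vd = 751/97 ≈ 7.742 μg/mL.
Steady-state trough Cmin,ss = C₀·f/(1−f) ≈ 7.742 × 0.7937/0.2063 ≈ 29.786 μg/mL.
Trough 29.8 μg/mL vs MEC 5 μg/mL: adequate.

29.8 μg/mL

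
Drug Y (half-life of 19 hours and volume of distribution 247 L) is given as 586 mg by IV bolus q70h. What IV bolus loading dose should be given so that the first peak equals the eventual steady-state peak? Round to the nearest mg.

f = (1/2)^(70/19) ≈ 0.077793; accumulation ratio R = 1/(1−f) ≈ 1.08436.
Loading dose to hit Cmax,ss on first dose: D_load = D_maint·R ≈ 586 × 1.08436 ≈ 635.43 mg.

635 mg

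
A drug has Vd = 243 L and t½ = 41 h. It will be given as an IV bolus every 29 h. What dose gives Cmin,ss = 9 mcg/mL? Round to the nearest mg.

τ/t½ = 29/41 ≈ 0.70732, so f = (1/2)^(29/41) ≈ 0.612458.
Cmin,ss = (D/Vd)·f/(1−f), so D = Cmin,ss·Vd·(1−f)/f.
D = 9 × 243 × (1−f)/f ≈ 9 × 243 × 0.63277 ≈ 1383.87 mg.

1384 mg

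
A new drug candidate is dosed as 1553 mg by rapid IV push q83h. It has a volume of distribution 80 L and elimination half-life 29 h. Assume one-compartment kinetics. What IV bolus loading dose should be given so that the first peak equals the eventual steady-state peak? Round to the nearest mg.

1801 mg

f = (1/2)^(83/29) ≈ 0.137541; accumulation ratio R = 1/(1−f) ≈ 1.15948.
Loading dose to hit Cmax,ss on first dose: D_load = D_maint·R ≈ 1553 × 1.15948 ≈ 1800.67 mg.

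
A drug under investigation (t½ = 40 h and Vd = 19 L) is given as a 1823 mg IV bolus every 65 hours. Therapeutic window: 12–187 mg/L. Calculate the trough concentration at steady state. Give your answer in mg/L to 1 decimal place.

46.0 mg/L

Over one 65-h interval, 65/40 ≈ 1.625 half-lives elapse, leaving f ≈ 0.3242 of each dose.
Accumulation ratio R = 1/(1 − f) ≈ 1/0.6758 ≈ 1.4797.
Single-dose peak C₀ = D/Vd = 1823/19 ≈ 95.947 mg/L.
Steady-state peak Cmax,ss = C₀·R ≈ 95.947 × 1.4797 ≈ 141.973 mg/L.
One interval later, Cmin,ss = Cmax,ss·e^(−kτ) ≈ 141.973 × 0.3242 ≈ 46.028 mg/L.
Trough 46.0 mg/L vs MEC 12 mg/L: adequate.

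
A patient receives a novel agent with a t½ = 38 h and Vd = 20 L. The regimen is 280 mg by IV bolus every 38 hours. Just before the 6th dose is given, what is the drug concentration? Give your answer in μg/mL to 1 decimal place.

13.6 μg/mL

f = (1/2)^(τ/t½) = (1/2)^(38/38) ≈ 0.5000.
C₀ = D/Vd = 280/20 ≈ 14.000 μg/mL.
Before the 6th dose, 5 doses have been given. Superposition: Cmin = C₀·(f + f² + … + f^5).
≈ 14.000 × (0.5000 + 0.2500 + 0.1250 + 0.0625 + 0.0313) ≈ 14.000 × 0.9688 ≈ 13.563 μg/mL.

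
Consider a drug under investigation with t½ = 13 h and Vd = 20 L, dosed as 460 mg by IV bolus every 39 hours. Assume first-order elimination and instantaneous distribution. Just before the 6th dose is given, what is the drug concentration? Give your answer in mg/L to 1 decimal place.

3.3 mg/L

f = (1/2)^(τ/t½) = (1/2)^(39/13) ≈ 0.1250.
C₀ = D/Vd = 460/20 ≈ 23.000 mg/L.
Before the 6th dose, 5 doses have been given. Superposition: Cmin = C₀·(f + f² + … + f^5).
≈ 23.000 × (0.1250 + 0.0156 + 0.0020 + 0.0002 + 0.0000) ≈ 23.000 × 0.1428 ≈ 3.284 mg/L.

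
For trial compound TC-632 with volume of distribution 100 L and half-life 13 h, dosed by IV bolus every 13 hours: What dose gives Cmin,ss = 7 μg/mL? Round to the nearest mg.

τ/t½ = 13/13 ≈ 1, so f = (1/2)^(13/13) ≈ 0.500000.
Cmin,ss = (D/Vd)·f/(1−f), so D = Cmin,ss·Vd·(1−f)/f.
D = 7 × 100 × (1−f)/f ≈ 7 × 100 × 1.00000 ≈ 700.00 mg.

700 mg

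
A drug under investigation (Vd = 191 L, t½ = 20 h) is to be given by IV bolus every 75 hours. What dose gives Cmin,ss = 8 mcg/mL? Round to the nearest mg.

τ/t½ = 75/20 ≈ 3.75, so f = (1/2)^(75/20) ≈ 0.074325.
Cmin,ss = (D/Vd)·f/(1−f), so D = Cmin,ss·Vd·(1−f)/f.
D = 8 × 191 × (1−f)/f ≈ 8 × 191 × 12.45442 ≈ 19030.35 mg.

19030 mg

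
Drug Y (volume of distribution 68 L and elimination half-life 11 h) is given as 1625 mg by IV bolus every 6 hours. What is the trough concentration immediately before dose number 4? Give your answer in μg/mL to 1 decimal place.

f = (1/2)^(τ/t½) = (1/2)^(6/11) ≈ 0.6852.
C₀ = D/Vd = 1625/68 ≈ 23.897 μg/mL.
Before the 4th dose, 3 doses have been given. Superposition: Cmin = C₀·(f + f² + … + f^3).
≈ 23.897 × (0.6852 + 0.4695 + 0.3217) ≈ 23.897 × 1.4764 ≈ 35.282 μg/mL.

35.3 μg/mL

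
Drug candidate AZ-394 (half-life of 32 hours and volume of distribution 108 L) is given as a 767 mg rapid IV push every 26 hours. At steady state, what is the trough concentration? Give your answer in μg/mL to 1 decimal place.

9.4 μg/mL

τ/t½ = 26/32 ≈ 0.8125, so fraction remaining f = (1/2)^(26/32) ≈ 0.5694.
Each bolus raises the concentration by D/Vd = 767/108 ≈ 7.102 μg/mL.
Steady-state trough Cmin,ss = C₀·f/(1−f) ≈ 7.102 × 0.5694/0.4306 ≈ 9.391 μg/mL.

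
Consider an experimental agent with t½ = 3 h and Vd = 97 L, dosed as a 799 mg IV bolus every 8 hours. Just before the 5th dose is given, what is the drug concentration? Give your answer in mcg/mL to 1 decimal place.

f = (1/2)^(τ/t½) = (1/2)^(8/3) ≈ 0.1575.
C₀ = D/Vd = 799/97 ≈ 8.237 mcg/mL.
Before the 5th dose, 4 doses have been given. Superposition: Cmin = C₀·(f + f² + … + f^4).
≈ 8.237 × (0.1575 + 0.0248 + 0.0039 + 0.0006) ≈ 8.237 × 0.1868 ≈ 1.539 mcg/mL.

1.5 mcg/mL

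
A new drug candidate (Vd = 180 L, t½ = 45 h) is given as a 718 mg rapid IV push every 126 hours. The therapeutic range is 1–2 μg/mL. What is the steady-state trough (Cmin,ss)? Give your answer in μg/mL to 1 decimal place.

0.7 μg/mL

Over one 126-h interval, 126/45 ≈ 2.8 half-lives elapse, leaving f ≈ 0.1436 of each dose.
At steady state, accumulation factor R = 1/(1 − e^(−kτ)) ≈ 1.1677.
Each bolus raises the concentration by D/Vd = 718/180 ≈ 3.989 μg/mL.
Steady-state peak Cmax,ss = C₀·R ≈ 3.989 × 1.1677 ≈ 4.658 μg/mL.
Steady-state trough Cmin,ss = Cmax,ss·f ≈ 4.658 × 0.1436 ≈ 0.669 μg/mL.
Trough 0.7 μg/mL vs MEC 1 μg/mL: subtherapeutic.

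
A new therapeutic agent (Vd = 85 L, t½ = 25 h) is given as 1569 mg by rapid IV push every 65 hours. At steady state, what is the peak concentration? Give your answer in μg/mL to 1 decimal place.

τ/t½ = 65/25 ≈ 2.6, so fraction remaining f = (1/2)^(65/25) ≈ 0.1649.
At steady state, accumulation factor R = 1/(1 − e^(−kτ)) ≈ 1.1975.
Each bolus raises the concentration by D/Vd = 1569/85 ≈ 18.459 μg/mL.
Steady-state peak Cmax,ss = C₀·R ≈ 18.459 × 1.1975 ≈ 22.105 μg/mL.

22.1 μg/mL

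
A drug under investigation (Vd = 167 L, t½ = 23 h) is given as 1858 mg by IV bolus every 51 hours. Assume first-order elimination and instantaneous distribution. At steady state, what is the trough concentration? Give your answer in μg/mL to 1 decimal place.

τ/t½ = 51/23 ≈ 2.2174, so fraction remaining f = (1/2)^(51/23) ≈ 0.2150.
Accumulation ratio R = 1/(1 − f) ≈ 1/0.7850 ≈ 1.2739.
Single-dose peak C₀ = D/Vd = 1858/167 ≈ 11.126 μg/mL.
Cmax,ss = C₀/(1 − f) ≈ 11.126/0.7850 ≈ 14.173 μg/mL.
Steady-state trough Cmin,ss = Cmax,ss·f ≈ 14.173 × 0.2150 ≈ 3.047 μg/mL.

3.0 μg/mL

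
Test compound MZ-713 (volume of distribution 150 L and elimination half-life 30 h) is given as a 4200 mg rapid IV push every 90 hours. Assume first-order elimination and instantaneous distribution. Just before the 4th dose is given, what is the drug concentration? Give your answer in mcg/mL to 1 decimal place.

4.0 mcg/mL

f = (1/2)^(τ/t½) = (1/2)^(90/30) ≈ 0.1250.
C₀ = D/Vd = 4200/150 ≈ 28.000 mcg/mL.
Before the 4th dose, 3 doses have been given. Superposition: Cmin = C₀·(f + f² + … + f^3).
≈ 28.000 × (0.1250 + 0.0156 + 0.0020) ≈ 28.000 × 0.1426 ≈ 3.993 mcg/mL.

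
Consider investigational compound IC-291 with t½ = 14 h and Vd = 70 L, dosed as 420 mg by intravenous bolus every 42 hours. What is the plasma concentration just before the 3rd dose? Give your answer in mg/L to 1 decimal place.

0.8 mg/L

f = (1/2)^(τ/t½) = (1/2)^(42/14) ≈ 0.1250.
C₀ = D/Vd = 420/70 ≈ 6.000 mg/L.
Before the 3rd dose, 2 doses have been given. Superposition: Cmin = C₀·(f + f²).
≈ 6.000 × (0.1250 + 0.0156) ≈ 6.000 × 0.1406 ≈ 0.844 mg/L.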